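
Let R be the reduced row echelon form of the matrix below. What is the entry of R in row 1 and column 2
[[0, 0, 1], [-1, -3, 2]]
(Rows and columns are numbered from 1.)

3

r1 <-> r2
  [ -1  -3  2 ]
  [  0   0  1 ]
r1 ← -1·r1
  [ 1  3  -2 ]
  [ 0  0   1 ]
r1 ← r1 + 2·r2
  [ 1  3  0 ]
  [ 0  0  1 ]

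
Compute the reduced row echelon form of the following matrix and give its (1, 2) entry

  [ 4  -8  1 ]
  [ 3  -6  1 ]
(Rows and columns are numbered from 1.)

R1 := 1/4·R1
  [ 1  -2  1/4 ]
  [ 3  -6    1 ]
R2 := R2 − 3·R1
  [ 1  -2  1/4 ]
  [ 0   0  1/4 ]
R2 := 4·R2
  [ 1  -2  1/4 ]
  [ 0   0    1 ]
R1 := R1 − 1/4·R2
  [ 1  -2  0 ]
  [ 0   0  1 ]

-2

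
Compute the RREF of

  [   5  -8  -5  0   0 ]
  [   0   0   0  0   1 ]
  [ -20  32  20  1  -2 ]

r1 ← 1/5·r1
r3 ← r3 + 20·r1
r2 ↔ r3
r2 ← r2 + 2·r3

[[1, -8/5, -1, 0, 0], [0, 0, 0, 1, 0], [0, 0, 0, 0, 1]]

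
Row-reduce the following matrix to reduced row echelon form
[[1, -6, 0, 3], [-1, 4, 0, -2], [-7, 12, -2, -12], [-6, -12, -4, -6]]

R2 := R2 + R1
  [  1   -6   0    3 ]
  [  0   -2   0    1 ]
  [ -7   12  -2  -12 ]
  [ -6  -12  -4   -6 ]
R3 := R3 + 7·R1
  [  1   -6   0   3 ]
  [  0   -2   0   1 ]
  [  0  -30  -2   9 ]
  [ -6  -12  -4  -6 ]
R4 := R4 + 6·R1
  [ 1   -6   0   3 ]
  [ 0   -2   0   1 ]
  [ 0  -30  -2   9 ]
  [ 0  -48  -4  12 ]
R2 := -1/2·R2
  [ 1   -6   0     3 ]
  [ 0    1   0  -1/2 ]
  [ 0  -30  -2     9 ]
  [ 0  -48  -4    12 ]
R3 := R3 + 30·R2
  [ 1   -6   0     3 ]
  [ 0    1   0  -1/2 ]
  [ 0    0  -2    -6 ]
  [ 0  -48  -4    12 ]
R4 := R4 + 48·R2
  [ 1  -6   0     3 ]
  [ 0   1   0  -1/2 ]
  [ 0   0  -2    -6 ]
  [ 0   0  -4   -12 ]
R3 := -1/2·R3
  [ 1  -6   0     3 ]
  [ 0   1   0  -1/2 ]
  [ 0   0   1     3 ]
  [ 0   0  -4   -12 ]
R4 := R4 + 4·R3
  [ 1  -6  0     3 ]
  [ 0   1  0  -1/2 ]
  [ 0   0  1     3 ]
  [ 0   0  0     0 ]
R1 := R1 + 6·R2
  [ 1  0  0     0 ]
  [ 0  1  0  -1/2 ]
  [ 0  0  1     3 ]
  [ 0  0  0     0 ]

[[1, 0, 0, 0], [0, 1, 0, -1/2], [0, 0, 1, 3], [0, 0, 0, 0]]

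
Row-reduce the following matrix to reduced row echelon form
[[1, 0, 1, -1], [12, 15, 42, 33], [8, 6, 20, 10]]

ρ2 → ρ2 − 12·ρ1
ρ3 → ρ3 − 8·ρ1
ρ2 → 1/15·ρ2
ρ3 → ρ3 − 6·ρ2

[[1, 0, 1, -1], [0, 1, 2, 3], [0, 0, 0, 0]]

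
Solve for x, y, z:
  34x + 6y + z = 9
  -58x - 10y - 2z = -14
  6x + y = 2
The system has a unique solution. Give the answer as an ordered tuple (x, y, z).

Form the augmented matrix and row-reduce:
  [  34    6   1  |    9 ]
  [ -58  -10  -2  |  -14 ]
  [   6    1   0  |    2 ]
R1 → 1/34·R1
R2 → R2 + 58·R1
R3 → R3 − 6·R1
R2 → 17/4·R2
R3 → R3 + 1/17·R2
R3 → -4·R3
R2 → R2 + 5/4·R3
R1 → R1 − 1/34·R3
R1 → R1 − 3/17·R2
Reading off the last column: x = 0, y = 2, z = -3.

(0, 2, -3)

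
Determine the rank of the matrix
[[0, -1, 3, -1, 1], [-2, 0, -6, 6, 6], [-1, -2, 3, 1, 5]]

Swap ρ1 and ρ2.
  [ -2   0  -6   6  6 ]
  [  0  -1   3  -1  1 ]
  [ -1  -2   3   1  5 ]
Multiply ρ1 by -1/2.
  [  1   0  3  -3  -3 ]
  [  0  -1  3  -1   1 ]
  [ -1  -2  3   1   5 ]
Add ρ1 to ρ3.
  [ 1   0  3  -3  -3 ]
  [ 0  -1  3  -1   1 ]
  [ 0  -2  6  -2   2 ]
Multiply ρ2 by -1.
  [ 1   0   3  -3  -3 ]
  [ 0   1  -3   1  -1 ]
  [ 0  -2   6  -2   2 ]
Add 2 times ρ2 to ρ3.
  [ 1  0   3  -3  -3 ]
  [ 0  1  -3   1  -1 ]
  [ 0  0   0   0   0 ]
The reduced form has 2 nonzero rows.

rank = 2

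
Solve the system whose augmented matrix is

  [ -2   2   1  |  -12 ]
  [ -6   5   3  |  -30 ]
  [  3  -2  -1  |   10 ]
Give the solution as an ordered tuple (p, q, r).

(-2, -6, -4)

ρ1 ← -1/2·ρ1
  [  1  -1  -1/2  |    6 ]
  [ -6   5     3  |  -30 ]
  [  3  -2    -1  |   10 ]
ρ2 ← ρ2 + 6·ρ1
  [ 1  -1  -1/2  |   6 ]
  [ 0  -1     0  |   6 ]
  [ 3  -2    -1  |  10 ]
ρ3 ← ρ3 − 3·ρ1
  [ 1  -1  -1/2  |   6 ]
  [ 0  -1     0  |   6 ]
  [ 0   1   1/2  |  -8 ]
ρ2 ← -1·ρ2
  [ 1  -1  -1/2  |   6 ]
  [ 0   1     0  |  -6 ]
  [ 0   1   1/2  |  -8 ]
ρ3 ← ρ3 − ρ2
  [ 1  -1  -1/2  |   6 ]
  [ 0   1     0  |  -6 ]
  [ 0   0   1/2  |  -2 ]
ρ3 ← 2·ρ3
  [ 1  -1  -1/2  |   6 ]
  [ 0   1     0  |  -6 ]
  [ 0   0     1  |  -4 ]
ρ1 ← ρ1 + 1/2·ρ3
  [ 1  -1  0  |   4 ]
  [ 0   1  0  |  -6 ]
  [ 0   0  1  |  -4 ]
ρ1 ← ρ1 + ρ2
  [ 1  0  0  |  -2 ]
  [ 0  1  0  |  -6 ]
  [ 0  0  1  |  -4 ]
Reading off the last column: p = -2, q = -6, r = -4.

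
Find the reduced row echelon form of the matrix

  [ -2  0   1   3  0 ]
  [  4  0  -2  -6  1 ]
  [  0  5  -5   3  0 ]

[[1, 0, -1/2, -3/2, 0], [0, 1, -1, 3/5, 0], [0, 0, 0, 0, 1]]

R1 → -1/2·R1
  [ 1  0  -1/2  -3/2  0 ]
  [ 4  0    -2    -6  1 ]
  [ 0  5    -5     3  0 ]
R2 → R2 − 4·R1
  [ 1  0  -1/2  -3/2  0 ]
  [ 0  0     0     0  1 ]
  [ 0  5    -5     3  0 ]
R2 ↔ R3
  [ 1  0  -1/2  -3/2  0 ]
  [ 0  5    -5     3  0 ]
  [ 0  0     0     0  1 ]
R2 → 1/5·R2
  [ 1  0  -1/2  -3/2  0 ]
  [ 0  1    -1   3/5  0 ]
  [ 0  0     0     0  1 ]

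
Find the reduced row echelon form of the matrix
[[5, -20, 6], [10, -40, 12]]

[[1, -4, 6/5], [0, 0, 0]]

Multiply R1 by 1/5.
  [  1   -4  6/5 ]
  [ 10  -40   12 ]
Subtract 10 times R1 from R2.
  [ 1  -4  6/5 ]
  [ 0   0    0 ]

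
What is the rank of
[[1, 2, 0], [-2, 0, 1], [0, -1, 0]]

R2 ← R2 + 2·R1
  [ 1   2  0 ]
  [ 0   4  1 ]
  [ 0  -1  0 ]
R2 ← 1/4·R2
  [ 1   2    0 ]
  [ 0   1  1/4 ]
  [ 0  -1    0 ]
R3 ← R3 + R2
  [ 1  2    0 ]
  [ 0  1  1/4 ]
  [ 0  0  1/4 ]
R3 ← 4·R3
  [ 1  2    0 ]
  [ 0  1  1/4 ]
  [ 0  0    1 ]
R2 ← R2 − 1/4·R3
  [ 1  2  0 ]
  [ 0  1  0 ]
  [ 0  0  1 ]
R1 ← R1 − 2·R2
  [ 1  0  0 ]
  [ 0  1  0 ]
  [ 0  0  1 ]
The reduced form has 3 nonzero rows.

rank = 3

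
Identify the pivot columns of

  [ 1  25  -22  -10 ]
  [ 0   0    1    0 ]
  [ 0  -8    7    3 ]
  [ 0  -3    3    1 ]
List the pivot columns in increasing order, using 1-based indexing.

ρ2 <-> ρ3
  [ 1  25  -22  -10 ]
  [ 0  -8    7    3 ]
  [ 0   0    1    0 ]
  [ 0  -3    3    1 ]
ρ2 ← -1/8·ρ2
  [ 1  25   -22   -10 ]
  [ 0   1  -7/8  -3/8 ]
  [ 0   0     1     0 ]
  [ 0  -3     3     1 ]
ρ4 ← ρ4 + 3·ρ2
  [ 1  25   -22   -10 ]
  [ 0   1  -7/8  -3/8 ]
  [ 0   0     1     0 ]
  [ 0   0   3/8  -1/8 ]
ρ4 ← ρ4 − 3/8·ρ3
  [ 1  25   -22   -10 ]
  [ 0   1  -7/8  -3/8 ]
  [ 0   0     1     0 ]
  [ 0   0     0  -1/8 ]
ρ4 ← -8·ρ4
  [ 1  25   -22   -10 ]
  [ 0   1  -7/8  -3/8 ]
  [ 0   0     1     0 ]
  [ 0   0     0     1 ]
ρ2 ← ρ2 + 3/8·ρ4
  [ 1  25   -22  -10 ]
  [ 0   1  -7/8    0 ]
  [ 0   0     1    0 ]
  [ 0   0     0    1 ]
ρ1 ← ρ1 + 10·ρ4
  [ 1  25   -22  0 ]
  [ 0   1  -7/8  0 ]
  [ 0   0     1  0 ]
  [ 0   0     0  1 ]
ρ2 ← ρ2 + 7/8·ρ3
  [ 1  25  -22  0 ]
  [ 0   1    0  0 ]
  [ 0   0    1  0 ]
  [ 0   0    0  1 ]
ρ1 ← ρ1 + 22·ρ3
  [ 1  25  0  0 ]
  [ 0   1  0  0 ]
  [ 0   0  1  0 ]
  [ 0   0  0  1 ]
ρ1 ← ρ1 − 25·ρ2
  [ 1  0  0  0 ]
  [ 0  1  0  0 ]
  [ 0  0  1  0 ]
  [ 0  0  0  1 ]
Pivot columns are the columns containing a leading 1.

1, 2, 3, 4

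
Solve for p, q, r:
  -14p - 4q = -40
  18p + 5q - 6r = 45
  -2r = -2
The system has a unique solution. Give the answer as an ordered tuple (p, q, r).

(2, 3, 1)

Form the augmented matrix and row-reduce:
  [ -14  -4   0  |  -40 ]
  [  18   5  -6  |   45 ]
  [   0   0  -2  |   -2 ]
ρ1 ← -1/14·ρ1
  [  1  2/7   0  |  20/7 ]
  [ 18    5  -6  |    45 ]
  [  0    0  -2  |    -2 ]
ρ2 ← ρ2 − 18·ρ1
  [ 1   2/7   0  |   20/7 ]
  [ 0  -1/7  -6  |  -45/7 ]
  [ 0     0  -2  |     -2 ]
ρ2 ← -7·ρ2
  [ 1  2/7   0  |  20/7 ]
  [ 0    1  42  |    45 ]
  [ 0    0  -2  |    -2 ]
ρ3 ← -1/2·ρ3
  [ 1  2/7   0  |  20/7 ]
  [ 0    1  42  |    45 ]
  [ 0    0   1  |     1 ]
ρ2 ← ρ2 − 42·ρ3
  [ 1  2/7  0  |  20/7 ]
  [ 0    1  0  |     3 ]
  [ 0    0  1  |     1 ]
ρ1 ← ρ1 − 2/7·ρ2
  [ 1  0  0  |  2 ]
  [ 0  1  0  |  3 ]
  [ 0  0  1  |  1 ]
Reading off the last column: p = 2, q = 3, r = 1.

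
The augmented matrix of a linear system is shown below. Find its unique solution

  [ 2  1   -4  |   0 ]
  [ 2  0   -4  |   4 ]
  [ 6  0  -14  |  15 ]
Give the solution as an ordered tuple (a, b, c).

(-1, -4, -3/2)

R1 := 1/2·R1
  [ 1  1/2   -2  |   0 ]
  [ 2    0   -4  |   4 ]
  [ 6    0  -14  |  15 ]
R2 := R2 − 2·R1
  [ 1  1/2   -2  |   0 ]
  [ 0   -1    0  |   4 ]
  [ 6    0  -14  |  15 ]
R3 := R3 − 6·R1
  [ 1  1/2  -2  |   0 ]
  [ 0   -1   0  |   4 ]
  [ 0   -3  -2  |  15 ]
R2 := -1·R2
  [ 1  1/2  -2  |   0 ]
  [ 0    1   0  |  -4 ]
  [ 0   -3  -2  |  15 ]
R3 := R3 + 3·R2
  [ 1  1/2  -2  |   0 ]
  [ 0    1   0  |  -4 ]
  [ 0    0  -2  |   3 ]
R3 := -1/2·R3
  [ 1  1/2  -2  |     0 ]
  [ 0    1   0  |    -4 ]
  [ 0    0   1  |  -3/2 ]
R1 := R1 + 2·R3
  [ 1  1/2  0  |    -3 ]
  [ 0    1  0  |    -4 ]
  [ 0    0  1  |  -3/2 ]
R1 := R1 − 1/2·R2
  [ 1  0  0  |    -1 ]
  [ 0  1  0  |    -4 ]
  [ 0  0  1  |  -3/2 ]
Reading off the last column: a = -1, b = -4, c = -3/2.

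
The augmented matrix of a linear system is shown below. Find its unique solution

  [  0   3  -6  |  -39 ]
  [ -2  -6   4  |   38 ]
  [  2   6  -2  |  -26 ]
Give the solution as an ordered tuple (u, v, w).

R1 <=> R2
  [ -2  -6   4  |   38 ]
  [  0   3  -6  |  -39 ]
  [  2   6  -2  |  -26 ]
R1 -> -1/2·R1
  [ 1  3  -2  |  -19 ]
  [ 0  3  -6  |  -39 ]
  [ 2  6  -2  |  -26 ]
R3 -> R3 − 2·R1
  [ 1  3  -2  |  -19 ]
  [ 0  3  -6  |  -39 ]
  [ 0  0   2  |   12 ]
R2 -> 1/3·R2
  [ 1  3  -2  |  -19 ]
  [ 0  1  -2  |  -13 ]
  [ 0  0   2  |   12 ]
R3 -> 1/2·R3
  [ 1  3  -2  |  -19 ]
  [ 0  1  -2  |  -13 ]
  [ 0  0   1  |    6 ]
R2 -> R2 + 2·R3
  [ 1  3  -2  |  -19 ]
  [ 0  1   0  |   -1 ]
  [ 0  0   1  |    6 ]
R1 -> R1 + 2·R3
  [ 1  3  0  |  -7 ]
  [ 0  1  0  |  -1 ]
  [ 0  0  1  |   6 ]
R1 -> R1 − 3·R2
  [ 1  0  0  |  -4 ]
  [ 0  1  0  |  -1 ]
  [ 0  0  1  |   6 ]
Reading off the last column: u = -4, v = -1, w = 6.

(-4, -1, 6)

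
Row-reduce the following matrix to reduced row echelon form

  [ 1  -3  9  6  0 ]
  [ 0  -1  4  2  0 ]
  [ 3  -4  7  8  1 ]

[[1, 0, -3, 0, 0], [0, 1, -4, -2, 0], [0, 0, 0, 0, 1]]

r3 → r3 − 3·r1
  [ 1  -3    9    6  0 ]
  [ 0  -1    4    2  0 ]
  [ 0   5  -20  -10  1 ]
r2 → -1·r2
  [ 1  -3    9    6  0 ]
  [ 0   1   -4   -2  0 ]
  [ 0   5  -20  -10  1 ]
r3 → r3 − 5·r2
  [ 1  -3   9   6  0 ]
  [ 0   1  -4  -2  0 ]
  [ 0   0   0   0  1 ]
r1 → r1 + 3·r2
  [ 1  0  -3   0  0 ]
  [ 0  1  -4  -2  0 ]
  [ 0  0   0   0  1 ]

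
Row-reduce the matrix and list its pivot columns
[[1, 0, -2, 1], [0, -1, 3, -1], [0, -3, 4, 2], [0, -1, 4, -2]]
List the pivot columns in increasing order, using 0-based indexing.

r2 ← -1·r2
  [ 1   0  -2   1 ]
  [ 0   1  -3   1 ]
  [ 0  -3   4   2 ]
  [ 0  -1   4  -2 ]
r3 ← r3 + 3·r2
  [ 1   0  -2   1 ]
  [ 0   1  -3   1 ]
  [ 0   0  -5   5 ]
  [ 0  -1   4  -2 ]
r4 ← r4 + r2
  [ 1  0  -2   1 ]
  [ 0  1  -3   1 ]
  [ 0  0  -5   5 ]
  [ 0  0   1  -1 ]
r3 ← -1/5·r3
  [ 1  0  -2   1 ]
  [ 0  1  -3   1 ]
  [ 0  0   1  -1 ]
  [ 0  0   1  -1 ]
r4 ← r4 − r3
  [ 1  0  -2   1 ]
  [ 0  1  -3   1 ]
  [ 0  0   1  -1 ]
  [ 0  0   0   0 ]
r2 ← r2 + 3·r3
  [ 1  0  -2   1 ]
  [ 0  1   0  -2 ]
  [ 0  0   1  -1 ]
  [ 0  0   0   0 ]
r1 ← r1 + 2·r3
  [ 1  0  0  -1 ]
  [ 0  1  0  -2 ]
  [ 0  0  1  -1 ]
  [ 0  0  0   0 ]
Pivot columns are the columns containing a leading 1.

0, 1, 2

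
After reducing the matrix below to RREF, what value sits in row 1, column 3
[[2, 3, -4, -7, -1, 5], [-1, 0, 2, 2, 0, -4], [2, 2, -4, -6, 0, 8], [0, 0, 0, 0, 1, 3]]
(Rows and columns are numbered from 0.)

R1 := 1/2·R1
  [  1  3/2  -2  -7/2  -1/2  5/2 ]
  [ -1    0   2     2     0   -4 ]
  [  2    2  -4    -6     0    8 ]
  [  0    0   0     0     1    3 ]
R2 := R2 + R1
  [ 1  3/2  -2  -7/2  -1/2   5/2 ]
  [ 0  3/2   0  -3/2  -1/2  -3/2 ]
  [ 2    2  -4    -6     0     8 ]
  [ 0    0   0     0     1     3 ]
R3 := R3 − 2·R1
  [ 1  3/2  -2  -7/2  -1/2   5/2 ]
  [ 0  3/2   0  -3/2  -1/2  -3/2 ]
  [ 0   -1   0     1     1     3 ]
  [ 0    0   0     0     1     3 ]
R2 := 2/3·R2
  [ 1  3/2  -2  -7/2  -1/2  5/2 ]
  [ 0    1   0    -1  -1/3   -1 ]
  [ 0   -1   0     1     1    3 ]
  [ 0    0   0     0     1    3 ]
R3 := R3 + R2
  [ 1  3/2  -2  -7/2  -1/2  5/2 ]
  [ 0    1   0    -1  -1/3   -1 ]
  [ 0    0   0     0   2/3    2 ]
  [ 0    0   0     0     1    3 ]
R3 := 3/2·R3
  [ 1  3/2  -2  -7/2  -1/2  5/2 ]
  [ 0    1   0    -1  -1/3   -1 ]
  [ 0    0   0     0     1    3 ]
  [ 0    0   0     0     1    3 ]
R4 := R4 − R3
  [ 1  3/2  -2  -7/2  -1/2  5/2 ]
  [ 0    1   0    -1  -1/3   -1 ]
  [ 0    0   0     0     1    3 ]
  [ 0    0   0     0     0    0 ]
R2 := R2 + 1/3·R3
  [ 1  3/2  -2  -7/2  -1/2  5/2 ]
  [ 0    1   0    -1     0    0 ]
  [ 0    0   0     0     1    3 ]
  [ 0    0   0     0     0    0 ]
R1 := R1 + 1/2·R3
  [ 1  3/2  -2  -7/2  0  4 ]
  [ 0    1   0    -1  0  0 ]
  [ 0    0   0     0  1  3 ]
  [ 0    0   0     0  0  0 ]
R1 := R1 − 3/2·R2
  [ 1  0  -2  -2  0  4 ]
  [ 0  1   0  -1  0  0 ]
  [ 0  0   0   0  1  3 ]
  [ 0  0   0   0  0  0 ]

-1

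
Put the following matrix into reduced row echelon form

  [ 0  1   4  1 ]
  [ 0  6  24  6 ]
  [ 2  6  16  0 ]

[[1, 0, -4, -3], [0, 1, 4, 1], [0, 0, 0, 0]]

R1 <-> R3
  [ 2  6  16  0 ]
  [ 0  6  24  6 ]
  [ 0  1   4  1 ]
R1 → 1/2·R1
  [ 1  3   8  0 ]
  [ 0  6  24  6 ]
  [ 0  1   4  1 ]
R2 → 1/6·R2
  [ 1  3  8  0 ]
  [ 0  1  4  1 ]
  [ 0  1  4  1 ]
R3 → R3 − R2
  [ 1  3  8  0 ]
  [ 0  1  4  1 ]
  [ 0  0  0  0 ]
R1 → R1 − 3·R2
  [ 1  0  -4  -3 ]
  [ 0  1   4   1 ]
  [ 0  0   0   0 ]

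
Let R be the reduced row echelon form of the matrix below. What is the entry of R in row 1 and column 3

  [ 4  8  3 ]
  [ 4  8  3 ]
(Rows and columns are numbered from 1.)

R1 := 1/4·R1
  [ 1  2  3/4 ]
  [ 4  8    3 ]
R2 := R2 − 4·R1
  [ 1  2  3/4 ]
  [ 0  0    0 ]

3/4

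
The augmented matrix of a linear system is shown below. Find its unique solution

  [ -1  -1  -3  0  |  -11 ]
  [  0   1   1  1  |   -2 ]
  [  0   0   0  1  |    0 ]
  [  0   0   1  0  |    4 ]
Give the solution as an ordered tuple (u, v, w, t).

(5, -6, 4, 0)

R1 := -1·R1
  [ 1  1  3  0  |  11 ]
  [ 0  1  1  1  |  -2 ]
  [ 0  0  0  1  |   0 ]
  [ 0  0  1  0  |   4 ]
R3 <-> R4
  [ 1  1  3  0  |  11 ]
  [ 0  1  1  1  |  -2 ]
  [ 0  0  1  0  |   4 ]
  [ 0  0  0  1  |   0 ]
R2 := R2 − R4
  [ 1  1  3  0  |  11 ]
  [ 0  1  1  0  |  -2 ]
  [ 0  0  1  0  |   4 ]
  [ 0  0  0  1  |   0 ]
R2 := R2 − R3
  [ 1  1  3  0  |  11 ]
  [ 0  1  0  0  |  -6 ]
  [ 0  0  1  0  |   4 ]
  [ 0  0  0  1  |   0 ]
R1 := R1 − 3·R3
  [ 1  1  0  0  |  -1 ]
  [ 0  1  0  0  |  -6 ]
  [ 0  0  1  0  |   4 ]
  [ 0  0  0  1  |   0 ]
R1 := R1 − R2
  [ 1  0  0  0  |   5 ]
  [ 0  1  0  0  |  -6 ]
  [ 0  0  1  0  |   4 ]
  [ 0  0  0  1  |   0 ]
Reading off the last column: u = 5, v = -6, w = 4, t = 0.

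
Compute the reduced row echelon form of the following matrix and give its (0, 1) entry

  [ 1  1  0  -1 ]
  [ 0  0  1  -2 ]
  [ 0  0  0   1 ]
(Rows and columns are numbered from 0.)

1

R2 -> R2 + 2·R3
  [ 1  1  0  -1 ]
  [ 0  0  1   0 ]
  [ 0  0  0   1 ]
R1 -> R1 + R3
  [ 1  1  0  0 ]
  [ 0  0  1  0 ]
  [ 0  0  0  1 ]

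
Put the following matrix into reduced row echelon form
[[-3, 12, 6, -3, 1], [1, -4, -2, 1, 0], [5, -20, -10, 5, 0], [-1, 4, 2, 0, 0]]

[[1, -4, -2, 0, 0], [0, 0, 0, 1, 0], [0, 0, 0, 0, 1], [0, 0, 0, 0, 0]]

R1 → -1/3·R1
  [  1   -4   -2  1  -1/3 ]
  [  1   -4   -2  1     0 ]
  [  5  -20  -10  5     0 ]
  [ -1    4    2  0     0 ]
R2 → R2 − R1
  [  1   -4   -2  1  -1/3 ]
  [  0    0    0  0   1/3 ]
  [  5  -20  -10  5     0 ]
  [ -1    4    2  0     0 ]
R3 → R3 − 5·R1
  [  1  -4  -2  1  -1/3 ]
  [  0   0   0  0   1/3 ]
  [  0   0   0  0   5/3 ]
  [ -1   4   2  0     0 ]
R4 → R4 + R1
  [ 1  -4  -2  1  -1/3 ]
  [ 0   0   0  0   1/3 ]
  [ 0   0   0  0   5/3 ]
  [ 0   0   0  1  -1/3 ]
R2 <=> R4
  [ 1  -4  -2  1  -1/3 ]
  [ 0   0   0  1  -1/3 ]
  [ 0   0   0  0   5/3 ]
  [ 0   0   0  0   1/3 ]
R3 → 3/5·R3
  [ 1  -4  -2  1  -1/3 ]
  [ 0   0   0  1  -1/3 ]
  [ 0   0   0  0     1 ]
  [ 0   0   0  0   1/3 ]
R4 → R4 − 1/3·R3
  [ 1  -4  -2  1  -1/3 ]
  [ 0   0   0  1  -1/3 ]
  [ 0   0   0  0     1 ]
  [ 0   0   0  0     0 ]
R2 → R2 + 1/3·R3
  [ 1  -4  -2  1  -1/3 ]
  [ 0   0   0  1     0 ]
  [ 0   0   0  0     1 ]
  [ 0   0   0  0     0 ]
R1 → R1 + 1/3·R3
  [ 1  -4  -2  1  0 ]
  [ 0   0   0  1  0 ]
  [ 0   0   0  0  1 ]
  [ 0   0   0  0  0 ]
R1 → R1 − R2
  [ 1  -4  -2  0  0 ]
  [ 0   0   0  1  0 ]
  [ 0   0   0  0  1 ]
  [ 0   0   0  0  0 ]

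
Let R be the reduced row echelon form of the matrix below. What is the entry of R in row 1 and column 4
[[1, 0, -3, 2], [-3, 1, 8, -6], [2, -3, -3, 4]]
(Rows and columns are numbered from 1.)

2

r2 -> r2 + 3·r1
  [ 1   0  -3  2 ]
  [ 0   1  -1  0 ]
  [ 2  -3  -3  4 ]
r3 -> r3 − 2·r1
  [ 1   0  -3  2 ]
  [ 0   1  -1  0 ]
  [ 0  -3   3  0 ]
r3 -> r3 + 3·r2
  [ 1  0  -3  2 ]
  [ 0  1  -1  0 ]
  [ 0  0   0  0 ]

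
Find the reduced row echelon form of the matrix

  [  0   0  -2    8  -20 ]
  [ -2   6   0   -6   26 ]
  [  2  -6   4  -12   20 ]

[[1, -3, 0, 0, -4], [0, 0, 1, 0, -2], [0, 0, 0, 1, -3]]

R1 <-> R2
  [ -2   6   0   -6   26 ]
  [  0   0  -2    8  -20 ]
  [  2  -6   4  -12   20 ]
R1 ← -1/2·R1
  [ 1  -3   0    3  -13 ]
  [ 0   0  -2    8  -20 ]
  [ 2  -6   4  -12   20 ]
R3 ← R3 − 2·R1
  [ 1  -3   0    3  -13 ]
  [ 0   0  -2    8  -20 ]
  [ 0   0   4  -18   46 ]
R2 ← -1/2·R2
  [ 1  -3  0    3  -13 ]
  [ 0   0  1   -4   10 ]
  [ 0   0  4  -18   46 ]
R3 ← R3 − 4·R2
  [ 1  -3  0   3  -13 ]
  [ 0   0  1  -4   10 ]
  [ 0   0  0  -2    6 ]
R3 ← -1/2·R3
  [ 1  -3  0   3  -13 ]
  [ 0   0  1  -4   10 ]
  [ 0   0  0   1   -3 ]
R2 ← R2 + 4·R3
  [ 1  -3  0  3  -13 ]
  [ 0   0  1  0   -2 ]
  [ 0   0  0  1   -3 ]
R1 ← R1 − 3·R3
  [ 1  -3  0  0  -4 ]
  [ 0   0  1  0  -2 ]
  [ 0   0  0  1  -3 ]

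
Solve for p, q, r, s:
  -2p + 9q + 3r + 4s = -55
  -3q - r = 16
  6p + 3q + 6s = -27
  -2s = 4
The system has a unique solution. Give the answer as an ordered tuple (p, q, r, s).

(-1/2, -4, -4, -2)

Form the augmented matrix and row-reduce:
  [ -2   9   3   4  |  -55 ]
  [  0  -3  -1   0  |   16 ]
  [  6   3   0   6  |  -27 ]
  [  0   0   0  -2  |    4 ]
r1 -> -1/2·r1
  [ 1  -9/2  -3/2  -2  |  55/2 ]
  [ 0    -3    -1   0  |    16 ]
  [ 6     3     0   6  |   -27 ]
  [ 0     0     0  -2  |     4 ]
r3 -> r3 − 6·r1
  [ 1  -9/2  -3/2  -2  |  55/2 ]
  [ 0    -3    -1   0  |    16 ]
  [ 0    30     9  18  |  -192 ]
  [ 0     0     0  -2  |     4 ]
r2 -> -1/3·r2
  [ 1  -9/2  -3/2  -2  |   55/2 ]
  [ 0     1   1/3   0  |  -16/3 ]
  [ 0    30     9  18  |   -192 ]
  [ 0     0     0  -2  |      4 ]
r3 -> r3 − 30·r2
  [ 1  -9/2  -3/2  -2  |   55/2 ]
  [ 0     1   1/3   0  |  -16/3 ]
  [ 0     0    -1  18  |    -32 ]
  [ 0     0     0  -2  |      4 ]
r3 -> -1·r3
  [ 1  -9/2  -3/2   -2  |   55/2 ]
  [ 0     1   1/3    0  |  -16/3 ]
  [ 0     0     1  -18  |     32 ]
  [ 0     0     0   -2  |      4 ]
r4 -> -1/2·r4
  [ 1  -9/2  -3/2   -2  |   55/2 ]
  [ 0     1   1/3    0  |  -16/3 ]
  [ 0     0     1  -18  |     32 ]
  [ 0     0     0    1  |     -2 ]
r3 -> r3 + 18·r4
  [ 1  -9/2  -3/2  -2  |   55/2 ]
  [ 0     1   1/3   0  |  -16/3 ]
  [ 0     0     1   0  |     -4 ]
  [ 0     0     0   1  |     -2 ]
r1 -> r1 + 2·r4
  [ 1  -9/2  -3/2  0  |   47/2 ]
  [ 0     1   1/3  0  |  -16/3 ]
  [ 0     0     1  0  |     -4 ]
  [ 0     0     0  1  |     -2 ]
r2 -> r2 − 1/3·r3
  [ 1  -9/2  -3/2  0  |  47/2 ]
  [ 0     1     0  0  |    -4 ]
  [ 0     0     1  0  |    -4 ]
  [ 0     0     0  1  |    -2 ]
r1 -> r1 + 3/2·r3
  [ 1  -9/2  0  0  |  35/2 ]
  [ 0     1  0  0  |    -4 ]
  [ 0     0  1  0  |    -4 ]
  [ 0     0  0  1  |    -2 ]
r1 -> r1 + 9/2·r2
  [ 1  0  0  0  |  -1/2 ]
  [ 0  1  0  0  |    -4 ]
  [ 0  0  1  0  |    -4 ]
  [ 0  0  0  1  |    -2 ]
Reading off the last column: p = -1/2, q = -4, r = -4, s = -2.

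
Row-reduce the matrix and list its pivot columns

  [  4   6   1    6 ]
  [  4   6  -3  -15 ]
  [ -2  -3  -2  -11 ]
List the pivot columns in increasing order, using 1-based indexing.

1, 3, 4

R1 → 1/4·R1
  [  1  3/2  1/4  3/2 ]
  [  4    6   -3  -15 ]
  [ -2   -3   -2  -11 ]
R2 → R2 − 4·R1
  [  1  3/2  1/4  3/2 ]
  [  0    0   -4  -21 ]
  [ -2   -3   -2  -11 ]
R3 → R3 + 2·R1
  [ 1  3/2   1/4  3/2 ]
  [ 0    0    -4  -21 ]
  [ 0    0  -3/2   -8 ]
R2 → -1/4·R2
  [ 1  3/2   1/4   3/2 ]
  [ 0    0     1  21/4 ]
  [ 0    0  -3/2    -8 ]
R3 → R3 + 3/2·R2
  [ 1  3/2  1/4   3/2 ]
  [ 0    0    1  21/4 ]
  [ 0    0    0  -1/8 ]
R3 → -8·R3
  [ 1  3/2  1/4   3/2 ]
  [ 0    0    1  21/4 ]
  [ 0    0    0     1 ]
R2 → R2 − 21/4·R3
  [ 1  3/2  1/4  3/2 ]
  [ 0    0    1    0 ]
  [ 0    0    0    1 ]
R1 → R1 − 3/2·R3
  [ 1  3/2  1/4  0 ]
  [ 0    0    1  0 ]
  [ 0    0    0  1 ]
R1 → R1 − 1/4·R2
  [ 1  3/2  0  0 ]
  [ 0    0  1  0 ]
  [ 0    0  0  1 ]
Pivot columns are the columns containing a leading 1.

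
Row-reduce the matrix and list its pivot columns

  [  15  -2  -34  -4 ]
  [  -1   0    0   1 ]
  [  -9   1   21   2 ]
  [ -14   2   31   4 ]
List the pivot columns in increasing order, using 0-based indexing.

0, 1, 2, 3

R1 → 1/15·R1
  [   1  -2/15  -34/15  -4/15 ]
  [  -1      0       0      1 ]
  [  -9      1      21      2 ]
  [ -14      2      31      4 ]
R2 → R2 + R1
  [   1  -2/15  -34/15  -4/15 ]
  [   0  -2/15  -34/15  11/15 ]
  [  -9      1      21      2 ]
  [ -14      2      31      4 ]
R3 → R3 + 9·R1
  [   1  -2/15  -34/15  -4/15 ]
  [   0  -2/15  -34/15  11/15 ]
  [   0   -1/5     3/5   -2/5 ]
  [ -14      2      31      4 ]
R4 → R4 + 14·R1
  [ 1  -2/15  -34/15  -4/15 ]
  [ 0  -2/15  -34/15  11/15 ]
  [ 0   -1/5     3/5   -2/5 ]
  [ 0   2/15  -11/15   4/15 ]
R2 → -15/2·R2
  [ 1  -2/15  -34/15  -4/15 ]
  [ 0      1      17  -11/2 ]
  [ 0   -1/5     3/5   -2/5 ]
  [ 0   2/15  -11/15   4/15 ]
R3 → R3 + 1/5·R2
  [ 1  -2/15  -34/15  -4/15 ]
  [ 0      1      17  -11/2 ]
  [ 0      0       4   -3/2 ]
  [ 0   2/15  -11/15   4/15 ]
R4 → R4 − 2/15·R2
  [ 1  -2/15  -34/15  -4/15 ]
  [ 0      1      17  -11/2 ]
  [ 0      0       4   -3/2 ]
  [ 0      0      -3      1 ]
R3 → 1/4·R3
  [ 1  -2/15  -34/15  -4/15 ]
  [ 0      1      17  -11/2 ]
  [ 0      0       1   -3/8 ]
  [ 0      0      -3      1 ]
R4 → R4 + 3·R3
  [ 1  -2/15  -34/15  -4/15 ]
  [ 0      1      17  -11/2 ]
  [ 0      0       1   -3/8 ]
  [ 0      0       0   -1/8 ]
R4 → -8·R4
  [ 1  -2/15  -34/15  -4/15 ]
  [ 0      1      17  -11/2 ]
  [ 0      0       1   -3/8 ]
  [ 0      0       0      1 ]
R3 → R3 + 3/8·R4
  [ 1  -2/15  -34/15  -4/15 ]
  [ 0      1      17  -11/2 ]
  [ 0      0       1      0 ]
  [ 0      0       0      1 ]
R2 → R2 + 11/2·R4
  [ 1  -2/15  -34/15  -4/15 ]
  [ 0      1      17      0 ]
  [ 0      0       1      0 ]
  [ 0      0       0      1 ]
R1 → R1 + 4/15·R4
  [ 1  -2/15  -34/15  0 ]
  [ 0      1      17  0 ]
  [ 0      0       1  0 ]
  [ 0      0       0  1 ]
R2 → R2 − 17·R3
  [ 1  -2/15  -34/15  0 ]
  [ 0      1       0  0 ]
  [ 0      0       1  0 ]
  [ 0      0       0  1 ]
R1 → R1 + 34/15·R3
  [ 1  -2/15  0  0 ]
  [ 0      1  0  0 ]
  [ 0      0  1  0 ]
  [ 0      0  0  1 ]
R1 → R1 + 2/15·R2
  [ 1  0  0  0 ]
  [ 0  1  0  0 ]
  [ 0  0  1  0 ]
  [ 0  0  0  1 ]
Pivot columns are the columns containing a leading 1.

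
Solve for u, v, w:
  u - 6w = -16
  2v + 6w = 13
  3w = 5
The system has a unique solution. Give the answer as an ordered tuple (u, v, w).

(-6, 3/2, 5/3)

Form the augmented matrix and row-reduce:
  [ 1  0  -6  |  -16 ]
  [ 0  2   6  |   13 ]
  [ 0  0   3  |    5 ]
Multiply ρ2 by 1/2.
Multiply ρ3 by 1/3.
Subtract 3 times ρ3 from ρ2.
Add 6 times ρ3 to ρ1.
Reading off the last column: u = -6, v = 3/2, w = 5/3.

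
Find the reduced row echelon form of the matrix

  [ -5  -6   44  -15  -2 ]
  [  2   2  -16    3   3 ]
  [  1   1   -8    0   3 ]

ρ1 → -1/5·ρ1
  [ 1  6/5  -44/5  3  2/5 ]
  [ 2    2    -16  3    3 ]
  [ 1    1     -8  0    3 ]
ρ2 → ρ2 − 2·ρ1
  [ 1   6/5  -44/5   3   2/5 ]
  [ 0  -2/5    8/5  -3  11/5 ]
  [ 1     1     -8   0     3 ]
ρ3 → ρ3 − ρ1
  [ 1   6/5  -44/5   3   2/5 ]
  [ 0  -2/5    8/5  -3  11/5 ]
  [ 0  -1/5    4/5  -3  13/5 ]
ρ2 → -5/2·ρ2
  [ 1   6/5  -44/5     3    2/5 ]
  [ 0     1     -4  15/2  -11/2 ]
  [ 0  -1/5    4/5    -3   13/5 ]
ρ3 → ρ3 + 1/5·ρ2
  [ 1  6/5  -44/5     3    2/5 ]
  [ 0    1     -4  15/2  -11/2 ]
  [ 0    0      0  -3/2    3/2 ]
ρ3 → -2/3·ρ3
  [ 1  6/5  -44/5     3    2/5 ]
  [ 0    1     -4  15/2  -11/2 ]
  [ 0    0      0     1     -1 ]
ρ2 → ρ2 − 15/2·ρ3
  [ 1  6/5  -44/5  3  2/5 ]
  [ 0    1     -4  0    2 ]
  [ 0    0      0  1   -1 ]
ρ1 → ρ1 − 3·ρ3
  [ 1  6/5  -44/5  0  17/5 ]
  [ 0    1     -4  0     2 ]
  [ 0    0      0  1    -1 ]
ρ1 → ρ1 − 6/5·ρ2
  [ 1  0  -4  0   1 ]
  [ 0  1  -4  0   2 ]
  [ 0  0   0  1  -1 ]

[[1, 0, -4, 0, 1], [0, 1, -4, 0, 2], [0, 0, 0, 1, -1]]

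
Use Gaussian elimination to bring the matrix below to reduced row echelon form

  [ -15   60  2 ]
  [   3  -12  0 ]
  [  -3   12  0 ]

[[1, -4, 0], [0, 0, 1], [0, 0, 0]]

ρ1 ← -1/15·ρ1
  [  1   -4  -2/15 ]
  [  3  -12      0 ]
  [ -3   12      0 ]
ρ2 ← ρ2 − 3·ρ1
  [  1  -4  -2/15 ]
  [  0   0    2/5 ]
  [ -3  12      0 ]
ρ3 ← ρ3 + 3·ρ1
  [ 1  -4  -2/15 ]
  [ 0   0    2/5 ]
  [ 0   0   -2/5 ]
ρ2 ← 5/2·ρ2
  [ 1  -4  -2/15 ]
  [ 0   0      1 ]
  [ 0   0   -2/5 ]
ρ3 ← ρ3 + 2/5·ρ2
  [ 1  -4  -2/15 ]
  [ 0   0      1 ]
  [ 0   0      0 ]
ρ1 ← ρ1 + 2/15·ρ2
  [ 1  -4  0 ]
  [ 0   0  1 ]
  [ 0   0  0 ]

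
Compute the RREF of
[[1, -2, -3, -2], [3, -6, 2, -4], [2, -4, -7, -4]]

Subtract 3 times r1 from r2.
Subtract 2 times r1 from r3.
Multiply r2 by 1/11.
Add r2 to r3.
Multiply r3 by 11/2.
Subtract 2/11 times r3 from r2.
Add 2 times r3 to r1.
Add 3 times r2 to r1.

[[1, -2, 0, 0], [0, 0, 1, 0], [0, 0, 0, 1]]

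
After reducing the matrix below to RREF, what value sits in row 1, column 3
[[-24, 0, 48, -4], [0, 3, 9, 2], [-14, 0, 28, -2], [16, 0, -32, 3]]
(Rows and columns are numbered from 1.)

-2

R1 → -1/24·R1
R3 → R3 + 14·R1
R4 → R4 − 16·R1
R2 → 1/3·R2
R3 → 3·R3
R4 → R4 − 1/3·R3
R2 → R2 − 2/3·R3
R1 → R1 − 1/6·R3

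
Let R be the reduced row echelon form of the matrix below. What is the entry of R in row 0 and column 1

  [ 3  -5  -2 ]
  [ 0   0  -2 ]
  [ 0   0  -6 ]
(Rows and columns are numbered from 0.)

Multiply ρ1 by 1/3.
  [ 1  -5/3  -2/3 ]
  [ 0     0    -2 ]
  [ 0     0    -6 ]
Multiply ρ2 by -1/2.
  [ 1  -5/3  -2/3 ]
  [ 0     0     1 ]
  [ 0     0    -6 ]
Add 6 times ρ2 to ρ3.
  [ 1  -5/3  -2/3 ]
  [ 0     0     1 ]
  [ 0     0     0 ]
Add 2/3 times ρ2 to ρ1.
  [ 1  -5/3  0 ]
  [ 0     0  1 ]
  [ 0     0  0 ]

-5/3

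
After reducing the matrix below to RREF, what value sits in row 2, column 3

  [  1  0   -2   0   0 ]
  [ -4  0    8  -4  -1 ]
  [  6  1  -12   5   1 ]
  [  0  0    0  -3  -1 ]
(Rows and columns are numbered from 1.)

0

Add 4 times R1 to R2.
  [ 1  0   -2   0   0 ]
  [ 0  0    0  -4  -1 ]
  [ 6  1  -12   5   1 ]
  [ 0  0    0  -3  -1 ]
Subtract 6 times R1 from R3.
  [ 1  0  -2   0   0 ]
  [ 0  0   0  -4  -1 ]
  [ 0  1   0   5   1 ]
  [ 0  0   0  -3  -1 ]
Swap R2 and R3.
  [ 1  0  -2   0   0 ]
  [ 0  1   0   5   1 ]
  [ 0  0   0  -4  -1 ]
  [ 0  0   0  -3  -1 ]
Multiply R3 by -1/4.
  [ 1  0  -2   0    0 ]
  [ 0  1   0   5    1 ]
  [ 0  0   0   1  1/4 ]
  [ 0  0   0  -3   -1 ]
Add 3 times R3 to R4.
  [ 1  0  -2  0     0 ]
  [ 0  1   0  5     1 ]
  [ 0  0   0  1   1/4 ]
  [ 0  0   0  0  -1/4 ]
Multiply R4 by -4.
  [ 1  0  -2  0    0 ]
  [ 0  1   0  5    1 ]
  [ 0  0   0  1  1/4 ]
  [ 0  0   0  0    1 ]
Subtract 1/4 times R4 from R3.
  [ 1  0  -2  0  0 ]
  [ 0  1   0  5  1 ]
  [ 0  0   0  1  0 ]
  [ 0  0   0  0  1 ]
Subtract R4 from R2.
  [ 1  0  -2  0  0 ]
  [ 0  1   0  5  0 ]
  [ 0  0   0  1  0 ]
  [ 0  0   0  0  1 ]
Subtract 5 times R3 from R2.
  [ 1  0  -2  0  0 ]
  [ 0  1   0  0  0 ]
  [ 0  0   0  1  0 ]
  [ 0  0   0  0  1 ]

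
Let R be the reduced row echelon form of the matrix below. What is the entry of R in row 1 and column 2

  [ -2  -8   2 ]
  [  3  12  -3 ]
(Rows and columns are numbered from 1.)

r1 ← -1/2·r1
  [ 1   4  -1 ]
  [ 3  12  -3 ]
r2 ← r2 − 3·r1
  [ 1  4  -1 ]
  [ 0  0   0 ]

4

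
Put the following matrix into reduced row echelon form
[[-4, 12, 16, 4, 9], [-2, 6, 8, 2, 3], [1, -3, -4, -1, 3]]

Multiply R1 by -1/4.
  [  1  -3  -4  -1  -9/4 ]
  [ -2   6   8   2     3 ]
  [  1  -3  -4  -1     3 ]
Add 2 times R1 to R2.
  [ 1  -3  -4  -1  -9/4 ]
  [ 0   0   0   0  -3/2 ]
  [ 1  -3  -4  -1     3 ]
Subtract R1 from R3.
  [ 1  -3  -4  -1  -9/4 ]
  [ 0   0   0   0  -3/2 ]
  [ 0   0   0   0  21/4 ]
Multiply R2 by -2/3.
  [ 1  -3  -4  -1  -9/4 ]
  [ 0   0   0   0     1 ]
  [ 0   0   0   0  21/4 ]
Subtract 21/4 times R2 from R3.
  [ 1  -3  -4  -1  -9/4 ]
  [ 0   0   0   0     1 ]
  [ 0   0   0   0     0 ]
Add 9/4 times R2 to R1.
  [ 1  -3  -4  -1  0 ]
  [ 0   0   0   0  1 ]
  [ 0   0   0   0  0 ]

[[1, -3, -4, -1, 0], [0, 0, 0, 0, 1], [0, 0, 0, 0, 0]]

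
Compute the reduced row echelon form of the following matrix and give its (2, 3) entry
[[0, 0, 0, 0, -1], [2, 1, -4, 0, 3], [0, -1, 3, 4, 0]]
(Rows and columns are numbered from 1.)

-3

R1 <-> R2
  [ 2   1  -4  0   3 ]
  [ 0   0   0  0  -1 ]
  [ 0  -1   3  4   0 ]
R1 → 1/2·R1
  [ 1  1/2  -2  0  3/2 ]
  [ 0    0   0  0   -1 ]
  [ 0   -1   3  4    0 ]
R2 <-> R3
  [ 1  1/2  -2  0  3/2 ]
  [ 0   -1   3  4    0 ]
  [ 0    0   0  0   -1 ]
R2 → -1·R2
  [ 1  1/2  -2   0  3/2 ]
  [ 0    1  -3  -4    0 ]
  [ 0    0   0   0   -1 ]
R3 → -1·R3
  [ 1  1/2  -2   0  3/2 ]
  [ 0    1  -3  -4    0 ]
  [ 0    0   0   0    1 ]
R1 → R1 − 3/2·R3
  [ 1  1/2  -2   0  0 ]
  [ 0    1  -3  -4  0 ]
  [ 0    0   0   0  1 ]
R1 → R1 − 1/2·R2
  [ 1  0  -1/2   2  0 ]
  [ 0  1    -3  -4  0 ]
  [ 0  0     0   0  1 ]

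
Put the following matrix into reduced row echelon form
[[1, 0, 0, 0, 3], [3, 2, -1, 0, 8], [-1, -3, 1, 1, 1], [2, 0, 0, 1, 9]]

[[1, 0, 0, 0, 3], [0, 1, 0, 0, 0], [0, 0, 1, 0, 1], [0, 0, 0, 1, 3]]

ρ2 → ρ2 − 3·ρ1
  [  1   0   0  0   3 ]
  [  0   2  -1  0  -1 ]
  [ -1  -3   1  1   1 ]
  [  2   0   0  1   9 ]
ρ3 → ρ3 + ρ1
  [ 1   0   0  0   3 ]
  [ 0   2  -1  0  -1 ]
  [ 0  -3   1  1   4 ]
  [ 2   0   0  1   9 ]
ρ4 → ρ4 − 2·ρ1
  [ 1   0   0  0   3 ]
  [ 0   2  -1  0  -1 ]
  [ 0  -3   1  1   4 ]
  [ 0   0   0  1   3 ]
ρ2 → 1/2·ρ2
  [ 1   0     0  0     3 ]
  [ 0   1  -1/2  0  -1/2 ]
  [ 0  -3     1  1     4 ]
  [ 0   0     0  1     3 ]
ρ3 → ρ3 + 3·ρ2
  [ 1  0     0  0     3 ]
  [ 0  1  -1/2  0  -1/2 ]
  [ 0  0  -1/2  1   5/2 ]
  [ 0  0     0  1     3 ]
ρ3 → -2·ρ3
  [ 1  0     0   0     3 ]
  [ 0  1  -1/2   0  -1/2 ]
  [ 0  0     1  -2    -5 ]
  [ 0  0     0   1     3 ]
ρ3 → ρ3 + 2·ρ4
  [ 1  0     0  0     3 ]
  [ 0  1  -1/2  0  -1/2 ]
  [ 0  0     1  0     1 ]
  [ 0  0     0  1     3 ]
ρ2 → ρ2 + 1/2·ρ3
  [ 1  0  0  0  3 ]
  [ 0  1  0  0  0 ]
  [ 0  0  1  0  1 ]
  [ 0  0  0  1  3 ]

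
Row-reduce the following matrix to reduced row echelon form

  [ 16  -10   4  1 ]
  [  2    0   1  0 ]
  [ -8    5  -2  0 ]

ρ1 ← 1/16·ρ1
  [  1  -5/8  1/4  1/16 ]
  [  2     0    1     0 ]
  [ -8     5   -2     0 ]
ρ2 ← ρ2 − 2·ρ1
  [  1  -5/8  1/4  1/16 ]
  [  0   5/4  1/2  -1/8 ]
  [ -8     5   -2     0 ]
ρ3 ← ρ3 + 8·ρ1
  [ 1  -5/8  1/4  1/16 ]
  [ 0   5/4  1/2  -1/8 ]
  [ 0     0    0   1/2 ]
ρ2 ← 4/5·ρ2
  [ 1  -5/8  1/4   1/16 ]
  [ 0     1  2/5  -1/10 ]
  [ 0     0    0    1/2 ]
ρ3 ← 2·ρ3
  [ 1  -5/8  1/4   1/16 ]
  [ 0     1  2/5  -1/10 ]
  [ 0     0    0      1 ]
ρ2 ← ρ2 + 1/10·ρ3
  [ 1  -5/8  1/4  1/16 ]
  [ 0     1  2/5     0 ]
  [ 0     0    0     1 ]
ρ1 ← ρ1 − 1/16·ρ3
  [ 1  -5/8  1/4  0 ]
  [ 0     1  2/5  0 ]
  [ 0     0    0  1 ]
ρ1 ← ρ1 + 5/8·ρ2
  [ 1  0  1/2  0 ]
  [ 0  1  2/5  0 ]
  [ 0  0    0  1 ]

[[1, 0, 1/2, 0], [0, 1, 2/5, 0], [0, 0, 0, 1]]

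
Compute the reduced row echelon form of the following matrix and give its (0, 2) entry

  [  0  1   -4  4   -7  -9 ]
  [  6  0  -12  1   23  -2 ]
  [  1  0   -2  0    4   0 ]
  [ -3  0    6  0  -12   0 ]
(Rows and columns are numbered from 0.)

ρ1 <-> ρ2
  [  6  0  -12  1   23  -2 ]
  [  0  1   -4  4   -7  -9 ]
  [  1  0   -2  0    4   0 ]
  [ -3  0    6  0  -12   0 ]
ρ1 := 1/6·ρ1
  [  1  0  -2  1/6  23/6  -1/3 ]
  [  0  1  -4    4    -7    -9 ]
  [  1  0  -2    0     4     0 ]
  [ -3  0   6    0   -12     0 ]
ρ3 := ρ3 − ρ1
  [  1  0  -2   1/6  23/6  -1/3 ]
  [  0  1  -4     4    -7    -9 ]
  [  0  0   0  -1/6   1/6   1/3 ]
  [ -3  0   6     0   -12     0 ]
ρ4 := ρ4 + 3·ρ1
  [ 1  0  -2   1/6  23/6  -1/3 ]
  [ 0  1  -4     4    -7    -9 ]
  [ 0  0   0  -1/6   1/6   1/3 ]
  [ 0  0   0   1/2  -1/2    -1 ]
ρ3 := -6·ρ3
  [ 1  0  -2  1/6  23/6  -1/3 ]
  [ 0  1  -4    4    -7    -9 ]
  [ 0  0   0    1    -1    -2 ]
  [ 0  0   0  1/2  -1/2    -1 ]
ρ4 := ρ4 − 1/2·ρ3
  [ 1  0  -2  1/6  23/6  -1/3 ]
  [ 0  1  -4    4    -7    -9 ]
  [ 0  0   0    1    -1    -2 ]
  [ 0  0   0    0     0     0 ]
ρ2 := ρ2 − 4·ρ3
  [ 1  0  -2  1/6  23/6  -1/3 ]
  [ 0  1  -4    0    -3    -1 ]
  [ 0  0   0    1    -1    -2 ]
  [ 0  0   0    0     0     0 ]
ρ1 := ρ1 − 1/6·ρ3
  [ 1  0  -2  0   4   0 ]
  [ 0  1  -4  0  -3  -1 ]
  [ 0  0   0  1  -1  -2 ]
  [ 0  0   0  0   0   0 ]

-2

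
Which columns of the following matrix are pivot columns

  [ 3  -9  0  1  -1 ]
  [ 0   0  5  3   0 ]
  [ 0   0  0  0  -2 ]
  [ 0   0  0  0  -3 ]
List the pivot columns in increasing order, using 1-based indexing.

R1 ← 1/3·R1
R2 ← 1/5·R2
R3 ← -1/2·R3
R4 ← R4 + 3·R3
R1 ← R1 + 1/3·R3
Pivot columns are the columns containing a leading 1.

1, 3, 5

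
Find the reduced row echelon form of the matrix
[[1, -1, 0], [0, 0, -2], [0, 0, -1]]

ρ2 → -1/2·ρ2
  [ 1  -1   0 ]
  [ 0   0   1 ]
  [ 0   0  -1 ]
ρ3 → ρ3 + ρ2
  [ 1  -1  0 ]
  [ 0   0  1 ]
  [ 0   0  0 ]

[[1, -1, 0], [0, 0, 1], [0, 0, 0]]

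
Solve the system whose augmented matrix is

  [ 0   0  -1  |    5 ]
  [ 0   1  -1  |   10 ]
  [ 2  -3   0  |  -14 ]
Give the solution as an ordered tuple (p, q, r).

(1/2, 5, -5)

ρ1 ↔ ρ3
  [ 2  -3   0  |  -14 ]
  [ 0   1  -1  |   10 ]
  [ 0   0  -1  |    5 ]
ρ1 -> 1/2·ρ1
  [ 1  -3/2   0  |  -7 ]
  [ 0     1  -1  |  10 ]
  [ 0     0  -1  |   5 ]
ρ3 -> -1·ρ3
  [ 1  -3/2   0  |  -7 ]
  [ 0     1  -1  |  10 ]
  [ 0     0   1  |  -5 ]
ρ2 -> ρ2 + ρ3
  [ 1  -3/2  0  |  -7 ]
  [ 0     1  0  |   5 ]
  [ 0     0  1  |  -5 ]
ρ1 -> ρ1 + 3/2·ρ2
  [ 1  0  0  |  1/2 ]
  [ 0  1  0  |    5 ]
  [ 0  0  1  |   -5 ]
Reading off the last column: p = 1/2, q = 5, r = -5.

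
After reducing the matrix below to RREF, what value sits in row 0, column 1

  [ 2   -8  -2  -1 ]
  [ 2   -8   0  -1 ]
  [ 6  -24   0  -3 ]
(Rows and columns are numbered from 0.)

R1 → 1/2·R1
  [ 1   -4  -1  -1/2 ]
  [ 2   -8   0    -1 ]
  [ 6  -24   0    -3 ]
R2 → R2 − 2·R1
  [ 1   -4  -1  -1/2 ]
  [ 0    0   2     0 ]
  [ 6  -24   0    -3 ]
R3 → R3 − 6·R1
  [ 1  -4  -1  -1/2 ]
  [ 0   0   2     0 ]
  [ 0   0   6     0 ]
R2 → 1/2·R2
  [ 1  -4  -1  -1/2 ]
  [ 0   0   1     0 ]
  [ 0   0   6     0 ]
R3 → R3 − 6·R2
  [ 1  -4  -1  -1/2 ]
  [ 0   0   1     0 ]
  [ 0   0   0     0 ]
R1 → R1 + R2
  [ 1  -4  0  -1/2 ]
  [ 0   0  1     0 ]
  [ 0   0  0     0 ]

-4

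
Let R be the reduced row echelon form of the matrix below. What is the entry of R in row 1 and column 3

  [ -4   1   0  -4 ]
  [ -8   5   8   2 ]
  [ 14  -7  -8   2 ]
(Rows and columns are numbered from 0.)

R1 := -1/4·R1
R2 := R2 + 8·R1
R3 := R3 − 14·R1
R2 := 1/3·R2
R3 := R3 + 7/2·R2
R3 := 3/4·R3
R2 := R2 − 8/3·R3
R1 := R1 + 1/4·R2

4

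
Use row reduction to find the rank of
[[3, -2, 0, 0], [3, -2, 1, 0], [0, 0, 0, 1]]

R1 := 1/3·R1
  [ 1  -2/3  0  0 ]
  [ 3    -2  1  0 ]
  [ 0     0  0  1 ]
R2 := R2 − 3·R1
  [ 1  -2/3  0  0 ]
  [ 0     0  1  0 ]
  [ 0     0  0  1 ]
The reduced form has 3 nonzero rows.

rank = 3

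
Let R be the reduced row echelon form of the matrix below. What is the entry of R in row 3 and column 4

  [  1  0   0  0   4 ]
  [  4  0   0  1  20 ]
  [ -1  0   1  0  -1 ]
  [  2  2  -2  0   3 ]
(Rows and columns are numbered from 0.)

4

Subtract 4 times r1 from r2.
  [  1  0   0  0   4 ]
  [  0  0   0  1   4 ]
  [ -1  0   1  0  -1 ]
  [  2  2  -2  0   3 ]
Add r1 to r3.
  [ 1  0   0  0  4 ]
  [ 0  0   0  1  4 ]
  [ 0  0   1  0  3 ]
  [ 2  2  -2  0  3 ]
Subtract 2 times r1 from r4.
  [ 1  0   0  0   4 ]
  [ 0  0   0  1   4 ]
  [ 0  0   1  0   3 ]
  [ 0  2  -2  0  -5 ]
Swap r2 and r4.
  [ 1  0   0  0   4 ]
  [ 0  2  -2  0  -5 ]
  [ 0  0   1  0   3 ]
  [ 0  0   0  1   4 ]
Multiply r2 by 1/2.
  [ 1  0   0  0     4 ]
  [ 0  1  -1  0  -5/2 ]
  [ 0  0   1  0     3 ]
  [ 0  0   0  1     4 ]
Add r3 to r2.
  [ 1  0  0  0    4 ]
  [ 0  1  0  0  1/2 ]
  [ 0  0  1  0    3 ]
  [ 0  0  0  1    4 ]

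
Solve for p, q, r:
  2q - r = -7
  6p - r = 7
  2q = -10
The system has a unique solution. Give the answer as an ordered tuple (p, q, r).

(2/3, -5, -3)

Form the augmented matrix and row-reduce:
  [ 0  2  -1  |   -7 ]
  [ 6  0  -1  |    7 ]
  [ 0  2   0  |  -10 ]
r1 ↔ r2
  [ 6  0  -1  |    7 ]
  [ 0  2  -1  |   -7 ]
  [ 0  2   0  |  -10 ]
r1 -> 1/6·r1
  [ 1  0  -1/6  |  7/6 ]
  [ 0  2    -1  |   -7 ]
  [ 0  2     0  |  -10 ]
r2 -> 1/2·r2
  [ 1  0  -1/6  |   7/6 ]
  [ 0  1  -1/2  |  -7/2 ]
  [ 0  2     0  |   -10 ]
r3 -> r3 − 2·r2
  [ 1  0  -1/6  |   7/6 ]
  [ 0  1  -1/2  |  -7/2 ]
  [ 0  0     1  |    -3 ]
r2 -> r2 + 1/2·r3
  [ 1  0  -1/6  |  7/6 ]
  [ 0  1     0  |   -5 ]
  [ 0  0     1  |   -3 ]
r1 -> r1 + 1/6·r3
  [ 1  0  0  |  2/3 ]
  [ 0  1  0  |   -5 ]
  [ 0  0  1  |   -3 ]
Reading off the last column: p = 2/3, q = -5, r = -3.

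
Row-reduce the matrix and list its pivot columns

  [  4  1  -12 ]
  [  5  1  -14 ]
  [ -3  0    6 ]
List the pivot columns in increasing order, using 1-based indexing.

r1 ← 1/4·r1
  [  1  1/4   -3 ]
  [  5    1  -14 ]
  [ -3    0    6 ]
r2 ← r2 − 5·r1
  [  1   1/4  -3 ]
  [  0  -1/4   1 ]
  [ -3     0   6 ]
r3 ← r3 + 3·r1
  [ 1   1/4  -3 ]
  [ 0  -1/4   1 ]
  [ 0   3/4  -3 ]
r2 ← -4·r2
  [ 1  1/4  -3 ]
  [ 0    1  -4 ]
  [ 0  3/4  -3 ]
r3 ← r3 − 3/4·r2
  [ 1  1/4  -3 ]
  [ 0    1  -4 ]
  [ 0    0   0 ]
r1 ← r1 − 1/4·r2
  [ 1  0  -2 ]
  [ 0  1  -4 ]
  [ 0  0   0 ]
Pivot columns are the columns containing a leading 1.

1, 2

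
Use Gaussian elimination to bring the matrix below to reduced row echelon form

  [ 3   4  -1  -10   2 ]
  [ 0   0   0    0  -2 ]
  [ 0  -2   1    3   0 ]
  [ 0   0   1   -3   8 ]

[[1, 0, 0, -1/3, 0], [0, 1, 0, -3, 0], [0, 0, 1, -3, 0], [0, 0, 0, 0, 1]]

r1 -> 1/3·r1
  [ 1  4/3  -1/3  -10/3  2/3 ]
  [ 0    0     0      0   -2 ]
  [ 0   -2     1      3    0 ]
  [ 0    0     1     -3    8 ]
r2 ↔ r3
  [ 1  4/3  -1/3  -10/3  2/3 ]
  [ 0   -2     1      3    0 ]
  [ 0    0     0      0   -2 ]
  [ 0    0     1     -3    8 ]
r2 -> -1/2·r2
  [ 1  4/3  -1/3  -10/3  2/3 ]
  [ 0    1  -1/2   -3/2    0 ]
  [ 0    0     0      0   -2 ]
  [ 0    0     1     -3    8 ]
r3 ↔ r4
  [ 1  4/3  -1/3  -10/3  2/3 ]
  [ 0    1  -1/2   -3/2    0 ]
  [ 0    0     1     -3    8 ]
  [ 0    0     0      0   -2 ]
r4 -> -1/2·r4
  [ 1  4/3  -1/3  -10/3  2/3 ]
  [ 0    1  -1/2   -3/2    0 ]
  [ 0    0     1     -3    8 ]
  [ 0    0     0      0    1 ]
r3 -> r3 − 8·r4
  [ 1  4/3  -1/3  -10/3  2/3 ]
  [ 0    1  -1/2   -3/2    0 ]
  [ 0    0     1     -3    0 ]
  [ 0    0     0      0    1 ]
r1 -> r1 − 2/3·r4
  [ 1  4/3  -1/3  -10/3  0 ]
  [ 0    1  -1/2   -3/2  0 ]
  [ 0    0     1     -3  0 ]
  [ 0    0     0      0  1 ]
r2 -> r2 + 1/2·r3
  [ 1  4/3  -1/3  -10/3  0 ]
  [ 0    1     0     -3  0 ]
  [ 0    0     1     -3  0 ]
  [ 0    0     0      0  1 ]
r1 -> r1 + 1/3·r3
  [ 1  4/3  0  -13/3  0 ]
  [ 0    1  0     -3  0 ]
  [ 0    0  1     -3  0 ]
  [ 0    0  0      0  1 ]
r1 -> r1 − 4/3·r2
  [ 1  0  0  -1/3  0 ]
  [ 0  1  0    -3  0 ]
  [ 0  0  1    -3  0 ]
  [ 0  0  0     0  1 ]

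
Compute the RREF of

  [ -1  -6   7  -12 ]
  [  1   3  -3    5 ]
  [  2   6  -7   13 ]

[[1, 0, 0, 1], [0, 1, 0, -5/3], [0, 0, 1, -3]]

ρ1 := -1·ρ1
  [ 1  6  -7  12 ]
  [ 1  3  -3   5 ]
  [ 2  6  -7  13 ]
ρ2 := ρ2 − ρ1
  [ 1   6  -7  12 ]
  [ 0  -3   4  -7 ]
  [ 2   6  -7  13 ]
ρ3 := ρ3 − 2·ρ1
  [ 1   6  -7   12 ]
  [ 0  -3   4   -7 ]
  [ 0  -6   7  -11 ]
ρ2 := -1/3·ρ2
  [ 1   6    -7   12 ]
  [ 0   1  -4/3  7/3 ]
  [ 0  -6     7  -11 ]
ρ3 := ρ3 + 6·ρ2
  [ 1  6    -7   12 ]
  [ 0  1  -4/3  7/3 ]
  [ 0  0    -1    3 ]
ρ3 := -1·ρ3
  [ 1  6    -7   12 ]
  [ 0  1  -4/3  7/3 ]
  [ 0  0     1   -3 ]
ρ2 := ρ2 + 4/3·ρ3
  [ 1  6  -7    12 ]
  [ 0  1   0  -5/3 ]
  [ 0  0   1    -3 ]
ρ1 := ρ1 + 7·ρ3
  [ 1  6  0    -9 ]
  [ 0  1  0  -5/3 ]
  [ 0  0  1    -3 ]
ρ1 := ρ1 − 6·ρ2
  [ 1  0  0     1 ]
  [ 0  1  0  -5/3 ]
  [ 0  0  1    -3 ]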